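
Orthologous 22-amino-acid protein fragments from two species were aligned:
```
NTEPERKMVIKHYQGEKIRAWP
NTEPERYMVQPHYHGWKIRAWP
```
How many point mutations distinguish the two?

5

The sequences differ at residues 7, 10, 11, 14, 16 (1-based) — 5 in total.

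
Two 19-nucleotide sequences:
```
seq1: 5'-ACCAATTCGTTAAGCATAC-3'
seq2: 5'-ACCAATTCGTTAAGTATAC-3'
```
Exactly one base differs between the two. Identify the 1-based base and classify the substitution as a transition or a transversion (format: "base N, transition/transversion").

The sequences differ only at base 15: C→T (pyrimidine→pyrimidine), a transition.

base 15, transition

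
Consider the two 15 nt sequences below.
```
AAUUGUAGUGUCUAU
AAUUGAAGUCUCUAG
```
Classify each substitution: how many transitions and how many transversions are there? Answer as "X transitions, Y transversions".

0 transitions, 3 transversions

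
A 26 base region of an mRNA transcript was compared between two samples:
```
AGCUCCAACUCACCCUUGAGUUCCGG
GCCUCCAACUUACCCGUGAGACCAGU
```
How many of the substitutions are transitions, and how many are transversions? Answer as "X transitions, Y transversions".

3 transitions, 5 transversions

Mismatches (1-based):
position 1: A→G (purine→purine, transition)
position 2: G→C (purine→pyrimidine, transversion)
position 11: C→U (pyrimidine→pyrimidine, transition)
position 16: U→G (pyrimidine→purine, transversion)
position 21: U→A (pyrimidine→purine, transversion)
position 22: U→C (pyrimidine→pyrimidine, transition)
position 24: C→A (pyrimidine→purine, transversion)
position 26: G→U (purine→pyrimidine, transversion)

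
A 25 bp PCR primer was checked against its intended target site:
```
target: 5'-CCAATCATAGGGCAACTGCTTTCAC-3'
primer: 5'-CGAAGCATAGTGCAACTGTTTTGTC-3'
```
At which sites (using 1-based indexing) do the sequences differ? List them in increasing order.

2, 5, 11, 19, 23, 24

Differences at site 2 (C→G), site 5 (T→G), site 11 (G→T), site 19 (C→T), site 23 (C→G), site 24 (A→T).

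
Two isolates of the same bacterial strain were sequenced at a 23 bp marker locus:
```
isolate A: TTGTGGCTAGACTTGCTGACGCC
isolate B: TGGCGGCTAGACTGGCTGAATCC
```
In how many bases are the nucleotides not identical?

Mismatches (1-based): base 2: T→G; base 4: T→C; base 14: T→G; base 20: C→A; base 21: G→T.

5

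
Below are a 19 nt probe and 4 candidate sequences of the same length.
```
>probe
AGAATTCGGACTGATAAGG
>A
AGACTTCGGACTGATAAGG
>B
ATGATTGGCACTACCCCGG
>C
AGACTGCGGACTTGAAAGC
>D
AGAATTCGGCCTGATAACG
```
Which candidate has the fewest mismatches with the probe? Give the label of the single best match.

A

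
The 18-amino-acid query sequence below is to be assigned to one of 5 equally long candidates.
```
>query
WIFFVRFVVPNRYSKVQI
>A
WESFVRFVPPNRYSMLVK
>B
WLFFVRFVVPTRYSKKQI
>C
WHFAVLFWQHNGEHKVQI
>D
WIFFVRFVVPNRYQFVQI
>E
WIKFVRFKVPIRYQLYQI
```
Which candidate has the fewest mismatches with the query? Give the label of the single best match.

D

A differs at 7 residues; B differs at 3 residues; C differs at 9 residues; D differs at 2 residues; E differs at 6 residues. The closest is D.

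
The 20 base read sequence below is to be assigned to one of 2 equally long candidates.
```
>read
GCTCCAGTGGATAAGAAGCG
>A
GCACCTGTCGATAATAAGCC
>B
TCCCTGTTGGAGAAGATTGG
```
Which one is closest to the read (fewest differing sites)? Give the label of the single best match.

A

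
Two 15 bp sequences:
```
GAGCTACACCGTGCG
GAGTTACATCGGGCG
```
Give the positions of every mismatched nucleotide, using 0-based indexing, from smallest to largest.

Differences at position 3 (C→T), position 8 (C→T), position 11 (T→G).

3, 8, 11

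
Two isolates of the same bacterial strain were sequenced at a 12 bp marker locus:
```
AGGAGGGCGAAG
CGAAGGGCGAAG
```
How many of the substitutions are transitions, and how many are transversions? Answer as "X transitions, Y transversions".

1 transition, 1 transversion

Transitions (purine↔purine or pyrimidine↔pyrimidine): 3 G→A.
Transversions (purine↔pyrimidine): 1 A→C.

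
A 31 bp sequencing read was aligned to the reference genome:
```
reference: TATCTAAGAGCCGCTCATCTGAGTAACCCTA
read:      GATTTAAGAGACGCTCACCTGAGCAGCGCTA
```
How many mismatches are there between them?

The sequences differ at bases 1, 4, 11, 18, 24, 26, 28 (1-based) — 7 in total.

7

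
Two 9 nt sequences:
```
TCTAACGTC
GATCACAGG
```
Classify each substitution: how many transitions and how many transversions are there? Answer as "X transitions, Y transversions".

1 transition, 5 transversions

Transitions (purine↔purine or pyrimidine↔pyrimidine): 7 G→A.
Transversions (purine↔pyrimidine): 1 T→G, 2 C→A, 4 A→C, 8 T→G, 9 C→G.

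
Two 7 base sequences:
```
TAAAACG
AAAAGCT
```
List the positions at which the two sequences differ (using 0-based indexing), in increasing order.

Differences at position 0 (T→A), position 4 (A→G), position 6 (G→T).

0, 4, 6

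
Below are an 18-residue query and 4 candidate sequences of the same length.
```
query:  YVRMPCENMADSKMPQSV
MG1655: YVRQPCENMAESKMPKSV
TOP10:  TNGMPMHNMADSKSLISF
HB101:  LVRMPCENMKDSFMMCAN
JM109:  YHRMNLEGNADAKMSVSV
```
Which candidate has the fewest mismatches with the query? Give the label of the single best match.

MG1655

Hamming distances to query — MG1655: 3; TOP10: 9; HB101: 7; JM109: 8.
Smallest is MG1655 with 3 mismatches.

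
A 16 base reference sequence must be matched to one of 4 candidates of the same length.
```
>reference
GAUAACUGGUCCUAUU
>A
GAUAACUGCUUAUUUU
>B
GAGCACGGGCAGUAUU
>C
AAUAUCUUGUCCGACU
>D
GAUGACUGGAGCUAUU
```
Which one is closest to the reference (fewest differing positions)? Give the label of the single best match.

D

A differs at 4 positions; B differs at 6 positions; C differs at 5 positions; D differs at 3 positions. The closest is D.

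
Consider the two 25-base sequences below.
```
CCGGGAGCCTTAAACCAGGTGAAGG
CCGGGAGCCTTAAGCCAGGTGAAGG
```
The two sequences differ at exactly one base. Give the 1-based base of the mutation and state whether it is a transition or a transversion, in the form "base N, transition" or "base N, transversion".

base 14, transition

Base 14 changes A→G. A is a purine and G is a purine, so this is a transition.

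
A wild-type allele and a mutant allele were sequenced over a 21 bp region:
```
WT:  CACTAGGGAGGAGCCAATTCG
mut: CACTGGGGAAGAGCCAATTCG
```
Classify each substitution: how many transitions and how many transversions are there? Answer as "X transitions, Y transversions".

2 transitions, 0 transversions

Transitions (purine↔purine or pyrimidine↔pyrimidine): 5 A→G, 10 G→A.
Transversions (purine↔pyrimidine): none.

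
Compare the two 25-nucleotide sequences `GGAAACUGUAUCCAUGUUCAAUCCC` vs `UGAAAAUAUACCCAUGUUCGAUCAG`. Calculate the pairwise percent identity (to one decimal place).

72.0%

7 positions differ (1, 6, 8, 11, 20, 24, 25), so 18 of 25 match: 18/25 = 72%.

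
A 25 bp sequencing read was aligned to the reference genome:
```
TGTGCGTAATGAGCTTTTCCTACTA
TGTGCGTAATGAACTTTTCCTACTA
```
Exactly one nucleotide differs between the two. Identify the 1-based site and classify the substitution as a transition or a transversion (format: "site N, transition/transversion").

Site 13 changes G→A. G is a purine and A is a purine, so this is a transition.

site 13, transition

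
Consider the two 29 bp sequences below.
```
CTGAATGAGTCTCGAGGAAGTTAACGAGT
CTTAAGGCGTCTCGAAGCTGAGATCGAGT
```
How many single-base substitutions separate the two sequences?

The sequences differ at sites 3, 6, 8, 16, 18, 19, 21, 22, 24 (1-based) — 9 in total.

9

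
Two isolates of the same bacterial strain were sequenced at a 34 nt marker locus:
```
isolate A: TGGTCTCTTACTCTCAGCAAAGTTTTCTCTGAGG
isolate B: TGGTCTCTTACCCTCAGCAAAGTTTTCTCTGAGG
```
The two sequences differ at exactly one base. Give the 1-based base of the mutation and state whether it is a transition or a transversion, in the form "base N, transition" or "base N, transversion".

base 12, transition

Base 12 changes T→C. T is a pyrimidine and C is a pyrimidine, so this is a transition.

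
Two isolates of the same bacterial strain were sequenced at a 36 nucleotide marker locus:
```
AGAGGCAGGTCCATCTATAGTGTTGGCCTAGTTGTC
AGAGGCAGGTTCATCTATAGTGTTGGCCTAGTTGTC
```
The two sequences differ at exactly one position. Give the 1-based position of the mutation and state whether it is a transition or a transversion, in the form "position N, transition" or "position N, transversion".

position 11, transition

The sequences differ only at position 11: C→T (pyrimidine→pyrimidine), a transition.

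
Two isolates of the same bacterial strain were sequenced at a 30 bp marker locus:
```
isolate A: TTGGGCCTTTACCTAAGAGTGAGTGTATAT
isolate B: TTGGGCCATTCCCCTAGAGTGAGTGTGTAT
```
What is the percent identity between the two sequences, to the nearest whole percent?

83%

5 positions differ (8, 11, 14, 15, 27), so 25 of 30 match: 25/30 = 83.33%.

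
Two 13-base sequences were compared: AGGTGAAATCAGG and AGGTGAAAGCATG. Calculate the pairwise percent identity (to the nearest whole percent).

85%

2 positions differ (9, 12), so 11 of 13 match: 11/13 = 84.62%.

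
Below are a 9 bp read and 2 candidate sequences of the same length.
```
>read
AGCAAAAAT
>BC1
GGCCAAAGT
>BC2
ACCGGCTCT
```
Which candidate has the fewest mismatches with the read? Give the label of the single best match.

Hamming distances to read — BC1: 3; BC2: 6.
Smallest is BC1 with 3 mismatches.

BC1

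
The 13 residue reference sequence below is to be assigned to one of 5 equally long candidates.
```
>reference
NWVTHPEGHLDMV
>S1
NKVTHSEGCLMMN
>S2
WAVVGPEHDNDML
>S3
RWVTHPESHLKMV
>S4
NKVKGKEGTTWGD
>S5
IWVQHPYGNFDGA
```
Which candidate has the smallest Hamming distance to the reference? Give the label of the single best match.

S3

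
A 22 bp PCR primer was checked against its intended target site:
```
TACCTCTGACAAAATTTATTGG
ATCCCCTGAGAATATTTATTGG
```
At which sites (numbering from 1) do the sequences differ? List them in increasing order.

Differences at site 1 (T→A), site 2 (A→T), site 5 (T→C), site 10 (C→G), site 13 (A→T).

1, 2, 5, 10, 13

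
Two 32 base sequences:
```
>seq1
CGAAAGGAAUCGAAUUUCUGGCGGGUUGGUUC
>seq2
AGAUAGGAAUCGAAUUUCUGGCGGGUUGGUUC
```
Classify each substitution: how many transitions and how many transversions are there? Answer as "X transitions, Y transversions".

0 transitions, 2 transversions

Transitions (purine↔purine or pyrimidine↔pyrimidine): none.
Transversions (purine↔pyrimidine): 1 C→A, 4 A→U.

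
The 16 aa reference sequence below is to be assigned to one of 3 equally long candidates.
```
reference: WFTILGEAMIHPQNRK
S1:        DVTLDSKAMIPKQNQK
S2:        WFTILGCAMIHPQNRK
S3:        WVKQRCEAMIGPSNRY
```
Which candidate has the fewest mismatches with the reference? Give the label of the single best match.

Hamming distances to reference — S1: 9; S2: 1; S3: 8.
Smallest is S2 with 1 mismatch.

S2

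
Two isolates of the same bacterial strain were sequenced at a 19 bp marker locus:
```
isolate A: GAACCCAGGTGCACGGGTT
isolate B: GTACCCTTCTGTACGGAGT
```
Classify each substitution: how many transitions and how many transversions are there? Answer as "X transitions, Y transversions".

Transitions (purine↔purine or pyrimidine↔pyrimidine): 12 C→T, 17 G→A.
Transversions (purine↔pyrimidine): 2 A→T, 7 A→T, 8 G→T, 9 G→C, 18 T→G.

2 transitions, 5 transversions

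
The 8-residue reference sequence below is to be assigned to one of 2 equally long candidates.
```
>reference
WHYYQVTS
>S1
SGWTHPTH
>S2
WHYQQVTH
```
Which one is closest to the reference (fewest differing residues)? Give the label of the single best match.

S2

Hamming distances to reference — S1: 7; S2: 2.
Smallest is S2 with 2 mismatches.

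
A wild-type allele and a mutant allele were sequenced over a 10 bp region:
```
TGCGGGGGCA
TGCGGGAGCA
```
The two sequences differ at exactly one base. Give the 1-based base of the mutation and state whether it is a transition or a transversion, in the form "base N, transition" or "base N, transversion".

base 7, transition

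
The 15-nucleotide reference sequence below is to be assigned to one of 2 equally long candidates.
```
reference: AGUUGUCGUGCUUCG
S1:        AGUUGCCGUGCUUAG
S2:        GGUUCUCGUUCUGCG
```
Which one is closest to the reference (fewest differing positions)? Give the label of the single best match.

S1 differs at 2 positions; S2 differs at 4 positions. The closest is S1.

S1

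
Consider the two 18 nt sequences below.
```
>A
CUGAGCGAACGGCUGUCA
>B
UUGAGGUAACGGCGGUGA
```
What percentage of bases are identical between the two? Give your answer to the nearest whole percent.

5 positions differ (1, 6, 7, 14, 17), so 13 of 18 match: 13/18 = 72.22%.

72%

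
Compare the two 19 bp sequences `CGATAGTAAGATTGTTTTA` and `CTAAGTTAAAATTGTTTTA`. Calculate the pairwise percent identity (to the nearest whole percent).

5 positions differ (2, 4, 5, 6, 10), so 14 of 19 match: 14/19 = 73.68%.

74%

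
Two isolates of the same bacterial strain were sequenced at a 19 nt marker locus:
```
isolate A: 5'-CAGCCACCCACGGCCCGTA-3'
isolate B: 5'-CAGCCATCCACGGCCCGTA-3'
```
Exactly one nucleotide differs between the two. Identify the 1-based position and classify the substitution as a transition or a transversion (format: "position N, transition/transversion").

The sequences differ only at position 7: C→T (pyrimidine→pyrimidine), a transition.

position 7, transition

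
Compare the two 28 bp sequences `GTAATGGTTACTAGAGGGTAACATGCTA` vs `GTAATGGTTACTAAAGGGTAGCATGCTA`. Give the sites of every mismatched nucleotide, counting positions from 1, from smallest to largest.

14, 21

Differences at site 14 (G→A), site 21 (A→G).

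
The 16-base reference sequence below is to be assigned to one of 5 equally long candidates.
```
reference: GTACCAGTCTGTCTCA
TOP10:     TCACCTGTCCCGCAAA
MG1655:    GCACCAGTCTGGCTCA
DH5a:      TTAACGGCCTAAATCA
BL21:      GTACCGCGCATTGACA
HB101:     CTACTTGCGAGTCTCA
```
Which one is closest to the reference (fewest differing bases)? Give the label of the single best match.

MG1655

TOP10 differs at 8 bases; MG1655 differs at 2 bases; DH5a differs at 7 bases; BL21 differs at 7 bases; HB101 differs at 6 bases. The closest is MG1655.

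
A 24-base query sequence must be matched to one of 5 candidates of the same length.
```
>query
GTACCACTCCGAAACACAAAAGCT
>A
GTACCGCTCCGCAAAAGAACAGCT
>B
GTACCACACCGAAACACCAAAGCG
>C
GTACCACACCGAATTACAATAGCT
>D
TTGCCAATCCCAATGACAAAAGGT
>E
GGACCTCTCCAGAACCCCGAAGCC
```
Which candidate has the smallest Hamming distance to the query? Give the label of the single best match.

Hamming distances to query — A: 5; B: 3; C: 4; D: 7; E: 8.
Smallest is B with 3 mismatches.

B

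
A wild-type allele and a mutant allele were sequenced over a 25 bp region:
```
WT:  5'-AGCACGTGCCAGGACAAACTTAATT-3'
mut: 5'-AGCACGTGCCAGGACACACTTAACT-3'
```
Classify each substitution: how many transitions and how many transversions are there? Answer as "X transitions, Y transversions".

1 transition, 1 transversion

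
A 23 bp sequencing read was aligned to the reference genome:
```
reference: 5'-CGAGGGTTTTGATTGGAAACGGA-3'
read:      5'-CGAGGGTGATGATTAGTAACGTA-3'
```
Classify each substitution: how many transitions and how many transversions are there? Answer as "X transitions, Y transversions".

1 transition, 4 transversions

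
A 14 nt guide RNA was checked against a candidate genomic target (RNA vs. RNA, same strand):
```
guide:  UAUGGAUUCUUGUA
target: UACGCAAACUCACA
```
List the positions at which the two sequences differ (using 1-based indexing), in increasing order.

Scanning 1-based: 3: U/C; 5: G/C; 7: U/A; 8: U/A; 11: U/C; 12: G/A; 13: U/C.

3, 5, 7, 8, 11, 12, 13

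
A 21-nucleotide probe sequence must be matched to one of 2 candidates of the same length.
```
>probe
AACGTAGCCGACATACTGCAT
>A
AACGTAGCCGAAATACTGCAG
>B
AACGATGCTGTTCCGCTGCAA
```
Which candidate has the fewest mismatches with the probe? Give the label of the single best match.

A

A differs at 2 sites; B differs at 9 sites. The closest is A.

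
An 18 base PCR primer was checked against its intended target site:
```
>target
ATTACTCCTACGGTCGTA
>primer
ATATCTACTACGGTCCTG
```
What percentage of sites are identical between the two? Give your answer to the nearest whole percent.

Mismatches at positions 3, 4, 7, 16, 18 (1-based): 5 of 18.
Identical positions: 13/18 = 72.22% → 72%.

72%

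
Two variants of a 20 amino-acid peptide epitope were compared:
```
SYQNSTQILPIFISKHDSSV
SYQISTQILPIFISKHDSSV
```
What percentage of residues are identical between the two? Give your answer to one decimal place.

95.0%

Mismatch at position 4 (1-based): 1 of 20.
Identical positions: 19/20 = 95% → 95.0%.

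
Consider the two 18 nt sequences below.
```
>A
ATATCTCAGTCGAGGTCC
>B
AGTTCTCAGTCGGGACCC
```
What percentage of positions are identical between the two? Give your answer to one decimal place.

72.2%

Mismatches at positions 2, 3, 13, 15, 16 (1-based): 5 of 18.
Identical positions: 13/18 = 72.22% → 72.2%.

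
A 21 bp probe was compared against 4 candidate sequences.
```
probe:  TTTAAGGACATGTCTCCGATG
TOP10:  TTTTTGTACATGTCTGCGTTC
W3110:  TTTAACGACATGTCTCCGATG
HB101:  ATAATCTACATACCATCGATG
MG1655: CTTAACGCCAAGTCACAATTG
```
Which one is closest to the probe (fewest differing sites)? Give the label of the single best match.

Hamming distances to probe — TOP10: 6; W3110: 1; HB101: 9; MG1655: 8.
Smallest is W3110 with 1 mismatch.

W3110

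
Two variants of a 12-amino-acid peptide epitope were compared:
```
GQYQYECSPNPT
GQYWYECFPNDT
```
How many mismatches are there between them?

Mismatches (1-based): residue 4: Q→W; residue 8: S→F; residue 11: P→D.

3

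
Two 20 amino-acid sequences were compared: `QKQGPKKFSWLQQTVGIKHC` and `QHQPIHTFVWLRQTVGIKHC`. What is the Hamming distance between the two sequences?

7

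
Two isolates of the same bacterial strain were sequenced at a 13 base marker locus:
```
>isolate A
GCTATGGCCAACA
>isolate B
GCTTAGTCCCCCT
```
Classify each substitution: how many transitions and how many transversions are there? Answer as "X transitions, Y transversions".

0 transitions, 6 transversions

Transitions (purine↔purine or pyrimidine↔pyrimidine): none.
Transversions (purine↔pyrimidine): 4 A→T, 5 T→A, 7 G→T, 10 A→C, 11 A→C, 13 A→T.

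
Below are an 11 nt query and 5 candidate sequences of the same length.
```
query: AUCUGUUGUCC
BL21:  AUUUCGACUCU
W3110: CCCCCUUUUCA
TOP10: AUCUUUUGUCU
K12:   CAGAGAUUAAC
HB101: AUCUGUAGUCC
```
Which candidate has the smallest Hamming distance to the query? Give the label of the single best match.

BL21 differs at 6 bases; W3110 differs at 6 bases; TOP10 differs at 2 bases; K12 differs at 8 bases; HB101 differs at 1 base. The closest is HB101.

HB101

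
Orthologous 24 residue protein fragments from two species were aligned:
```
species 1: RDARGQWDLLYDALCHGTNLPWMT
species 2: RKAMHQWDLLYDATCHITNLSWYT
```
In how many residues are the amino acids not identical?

Mismatches (1-based): residue 2: D→K; residue 4: R→M; residue 5: G→H; residue 14: L→T; residue 17: G→I; residue 21: P→S; residue 23: M→Y.

7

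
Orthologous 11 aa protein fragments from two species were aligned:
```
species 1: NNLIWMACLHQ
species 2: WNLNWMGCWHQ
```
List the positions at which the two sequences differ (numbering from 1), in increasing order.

1, 4, 7, 9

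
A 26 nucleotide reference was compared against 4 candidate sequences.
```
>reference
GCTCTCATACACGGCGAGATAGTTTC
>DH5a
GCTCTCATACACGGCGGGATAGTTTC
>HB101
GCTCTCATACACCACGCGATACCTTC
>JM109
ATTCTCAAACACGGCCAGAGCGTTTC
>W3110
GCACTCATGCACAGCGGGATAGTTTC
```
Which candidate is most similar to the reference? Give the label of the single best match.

Hamming distances to reference — DH5a: 1; HB101: 5; JM109: 6; W3110: 4.
Smallest is DH5a with 1 mismatch.

DH5a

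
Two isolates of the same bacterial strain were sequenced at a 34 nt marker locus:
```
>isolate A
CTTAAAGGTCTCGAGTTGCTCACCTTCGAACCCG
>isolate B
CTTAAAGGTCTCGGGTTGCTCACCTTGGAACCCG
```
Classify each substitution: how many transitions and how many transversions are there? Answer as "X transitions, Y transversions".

1 transition, 1 transversion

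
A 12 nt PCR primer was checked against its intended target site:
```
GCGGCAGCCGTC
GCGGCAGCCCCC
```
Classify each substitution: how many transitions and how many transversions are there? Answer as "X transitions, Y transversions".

Transitions (purine↔purine or pyrimidine↔pyrimidine): 11 T→C.
Transversions (purine↔pyrimidine): 10 G→C.

1 transition, 1 transversion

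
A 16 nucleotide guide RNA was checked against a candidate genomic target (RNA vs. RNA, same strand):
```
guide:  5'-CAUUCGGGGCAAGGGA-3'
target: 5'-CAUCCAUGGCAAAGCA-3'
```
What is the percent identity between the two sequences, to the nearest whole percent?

69%

5 positions differ (4, 6, 7, 13, 15), so 11 of 16 match: 11/16 = 68.75%.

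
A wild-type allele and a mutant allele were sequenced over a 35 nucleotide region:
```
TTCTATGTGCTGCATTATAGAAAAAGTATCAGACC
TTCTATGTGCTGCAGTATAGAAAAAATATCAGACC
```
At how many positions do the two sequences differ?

2

The sequences differ at positions 15, 26 (1-based) — 2 in total.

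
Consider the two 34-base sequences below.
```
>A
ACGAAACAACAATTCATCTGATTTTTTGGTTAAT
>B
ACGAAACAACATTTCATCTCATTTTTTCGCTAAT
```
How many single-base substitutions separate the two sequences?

Comparing position by position, 4 sites differ: 12 (A/T), 20 (G/C), 28 (G/C), 30 (T/C).

4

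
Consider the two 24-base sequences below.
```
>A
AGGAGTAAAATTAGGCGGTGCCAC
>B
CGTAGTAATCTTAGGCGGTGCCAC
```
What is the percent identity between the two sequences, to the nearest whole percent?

83%

Mismatches at positions 1, 3, 9, 10 (1-based): 4 of 24.
Identical positions: 20/24 = 83.33% → 83%.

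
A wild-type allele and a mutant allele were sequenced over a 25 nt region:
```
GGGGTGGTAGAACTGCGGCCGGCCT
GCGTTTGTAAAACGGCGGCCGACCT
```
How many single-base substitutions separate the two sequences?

6

Mismatches (1-based): site 2: G→C; site 4: G→T; site 6: G→T; site 10: G→A; site 14: T→G; site 22: G→A.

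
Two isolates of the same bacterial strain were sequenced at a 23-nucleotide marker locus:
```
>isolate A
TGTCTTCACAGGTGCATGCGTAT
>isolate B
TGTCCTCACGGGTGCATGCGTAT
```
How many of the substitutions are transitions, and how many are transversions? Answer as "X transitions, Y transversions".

Transitions (purine↔purine or pyrimidine↔pyrimidine): 5 T→C, 10 A→G.
Transversions (purine↔pyrimidine): none.

2 transitions, 0 transversions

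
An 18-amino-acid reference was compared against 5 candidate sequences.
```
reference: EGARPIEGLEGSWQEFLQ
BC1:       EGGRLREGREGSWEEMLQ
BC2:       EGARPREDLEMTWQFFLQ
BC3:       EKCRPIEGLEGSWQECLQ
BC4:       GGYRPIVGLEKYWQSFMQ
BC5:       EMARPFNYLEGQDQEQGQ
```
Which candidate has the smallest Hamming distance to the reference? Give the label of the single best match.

BC3

BC1 differs at 6 residues; BC2 differs at 5 residues; BC3 differs at 3 residues; BC4 differs at 7 residues; BC5 differs at 8 residues. The closest is BC3.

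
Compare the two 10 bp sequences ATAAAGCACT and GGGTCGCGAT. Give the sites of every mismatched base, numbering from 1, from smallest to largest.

Scanning 1-based: 1: A/G; 2: T/G; 3: A/G; 4: A/T; 5: A/C; 8: A/G; 9: C/A.

1, 2, 3, 4, 5, 8, 9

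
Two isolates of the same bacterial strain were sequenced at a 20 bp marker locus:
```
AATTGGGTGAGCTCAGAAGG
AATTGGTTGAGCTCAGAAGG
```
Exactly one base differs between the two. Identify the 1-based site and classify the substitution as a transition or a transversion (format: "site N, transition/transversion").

site 7, transversion

Site 7 changes G→T. G is a purine and T is a pyrimidine, so this is a transversion.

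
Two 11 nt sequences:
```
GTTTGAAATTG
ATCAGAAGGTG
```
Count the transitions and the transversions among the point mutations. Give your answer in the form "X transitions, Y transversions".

3 transitions, 2 transversions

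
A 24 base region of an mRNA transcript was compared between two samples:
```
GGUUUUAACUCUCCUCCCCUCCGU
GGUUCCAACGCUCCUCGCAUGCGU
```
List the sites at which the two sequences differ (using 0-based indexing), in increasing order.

Scanning 0-based: 4: U/C; 5: U/C; 9: U/G; 16: C/G; 18: C/A; 20: C/G.

4, 5, 9, 16, 18, 20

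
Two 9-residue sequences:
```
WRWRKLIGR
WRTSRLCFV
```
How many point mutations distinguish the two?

6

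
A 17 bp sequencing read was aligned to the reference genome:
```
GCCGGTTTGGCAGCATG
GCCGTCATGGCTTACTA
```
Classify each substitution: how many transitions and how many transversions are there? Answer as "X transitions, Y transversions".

2 transitions, 6 transversions

Mismatches (1-based):
base 5: G→T (purine→pyrimidine, transversion)
base 6: T→C (pyrimidine→pyrimidine, transition)
base 7: T→A (pyrimidine→purine, transversion)
base 12: A→T (purine→pyrimidine, transversion)
base 13: G→T (purine→pyrimidine, transversion)
base 14: C→A (pyrimidine→purine, transversion)
base 15: A→C (purine→pyrimidine, transversion)
base 17: G→A (purine→purine, transition)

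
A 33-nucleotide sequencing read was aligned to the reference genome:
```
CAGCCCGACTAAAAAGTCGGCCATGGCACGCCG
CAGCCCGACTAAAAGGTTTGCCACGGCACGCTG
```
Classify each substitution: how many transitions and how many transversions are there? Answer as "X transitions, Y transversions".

4 transitions, 1 transversion

Transitions (purine↔purine or pyrimidine↔pyrimidine): 15 A→G, 18 C→T, 24 T→C, 32 C→T.
Transversions (purine↔pyrimidine): 19 G→T.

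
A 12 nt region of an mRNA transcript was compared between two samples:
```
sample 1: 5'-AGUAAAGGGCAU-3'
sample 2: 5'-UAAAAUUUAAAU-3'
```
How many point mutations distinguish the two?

The sequences differ at positions 1, 2, 3, 6, 7, 8, 9, 10 (1-based) — 8 in total.

8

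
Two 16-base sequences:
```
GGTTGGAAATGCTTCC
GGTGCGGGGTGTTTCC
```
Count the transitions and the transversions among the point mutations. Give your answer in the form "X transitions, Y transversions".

4 transitions, 2 transversions

Transitions (purine↔purine or pyrimidine↔pyrimidine): 7 A→G, 8 A→G, 9 A→G, 12 C→T.
Transversions (purine↔pyrimidine): 4 T→G, 5 G→C.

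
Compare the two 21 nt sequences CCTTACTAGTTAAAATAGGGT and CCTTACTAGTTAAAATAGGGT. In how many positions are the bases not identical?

0

The two sequences are identical at every position.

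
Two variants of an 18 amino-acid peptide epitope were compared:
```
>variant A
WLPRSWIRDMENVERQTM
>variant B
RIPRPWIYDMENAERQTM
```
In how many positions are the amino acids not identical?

The sequences differ at positions 1, 2, 5, 8, 13 (1-based) — 5 in total.

5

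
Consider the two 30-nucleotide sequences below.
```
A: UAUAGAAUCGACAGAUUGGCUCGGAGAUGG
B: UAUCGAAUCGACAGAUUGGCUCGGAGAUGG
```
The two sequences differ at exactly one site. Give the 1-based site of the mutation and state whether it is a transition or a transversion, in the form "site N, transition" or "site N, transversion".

The sequences differ only at site 4: A→C (purine→pyrimidine), a transversion.

site 4, transversion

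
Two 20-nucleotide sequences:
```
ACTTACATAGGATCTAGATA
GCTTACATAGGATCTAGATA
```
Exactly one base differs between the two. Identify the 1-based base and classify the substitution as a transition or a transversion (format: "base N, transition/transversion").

base 1, transition

Base 1 changes A→G. A is a purine and G is a purine, so this is a transition.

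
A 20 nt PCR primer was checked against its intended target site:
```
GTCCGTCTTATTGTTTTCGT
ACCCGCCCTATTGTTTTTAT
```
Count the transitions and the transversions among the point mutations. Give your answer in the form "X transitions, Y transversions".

Mismatches (1-based):
position 1: G→A (purine→purine, transition)
position 2: T→C (pyrimidine→pyrimidine, transition)
position 6: T→C (pyrimidine→pyrimidine, transition)
position 8: T→C (pyrimidine→pyrimidine, transition)
position 18: C→T (pyrimidine→pyrimidine, transition)
position 19: G→A (purine→purine, transition)

6 transitions, 0 transversions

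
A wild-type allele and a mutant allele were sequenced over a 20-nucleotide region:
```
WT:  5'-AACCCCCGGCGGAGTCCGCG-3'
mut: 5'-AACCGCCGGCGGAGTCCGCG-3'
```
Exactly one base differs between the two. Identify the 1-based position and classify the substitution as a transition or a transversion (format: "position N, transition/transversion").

position 5, transversion

Position 5 changes C→G. C is a pyrimidine and G is a purine, so this is a transversion.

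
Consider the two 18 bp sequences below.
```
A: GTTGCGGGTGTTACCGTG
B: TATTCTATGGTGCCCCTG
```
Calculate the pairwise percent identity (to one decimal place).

Mismatches at positions 1, 2, 4, 6, 7, 8, 9, 12, 13, 16 (1-based): 10 of 18.
Identical positions: 8/18 = 44.44% → 44.4%.

44.4%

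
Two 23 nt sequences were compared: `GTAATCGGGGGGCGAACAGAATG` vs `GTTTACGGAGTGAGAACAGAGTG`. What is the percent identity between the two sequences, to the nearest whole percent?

70%

Mismatches at positions 3, 4, 5, 9, 11, 13, 21 (1-based): 7 of 23.
Identical positions: 16/23 = 69.57% → 70%.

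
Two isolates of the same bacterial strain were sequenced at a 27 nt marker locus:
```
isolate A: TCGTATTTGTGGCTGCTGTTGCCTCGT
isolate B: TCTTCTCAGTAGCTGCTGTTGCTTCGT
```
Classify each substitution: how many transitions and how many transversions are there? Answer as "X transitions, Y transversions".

3 transitions, 3 transversions

Mismatches (1-based):
base 3: G→T (purine→pyrimidine, transversion)
base 5: A→C (purine→pyrimidine, transversion)
base 7: T→C (pyrimidine→pyrimidine, transition)
base 8: T→A (pyrimidine→purine, transversion)
base 11: G→A (purine→purine, transition)
base 23: C→T (pyrimidine→pyrimidine, transition)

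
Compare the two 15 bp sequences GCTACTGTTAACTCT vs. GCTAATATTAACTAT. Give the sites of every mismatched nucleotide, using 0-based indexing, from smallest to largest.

Scanning 0-based: 4: C/A; 6: G/A; 13: C/A.

4, 6, 13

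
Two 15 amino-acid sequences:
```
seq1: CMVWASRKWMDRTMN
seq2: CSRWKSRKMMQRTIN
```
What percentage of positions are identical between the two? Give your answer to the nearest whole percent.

6 positions differ (2, 3, 5, 9, 11, 14), so 9 of 15 match: 9/15 = 60%.

60%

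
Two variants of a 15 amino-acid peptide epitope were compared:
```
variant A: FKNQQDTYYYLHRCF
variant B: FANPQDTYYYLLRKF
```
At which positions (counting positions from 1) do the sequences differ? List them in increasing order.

Differences at position 2 (K→A), position 4 (Q→P), position 12 (H→L), position 14 (C→K).

2, 4, 12, 14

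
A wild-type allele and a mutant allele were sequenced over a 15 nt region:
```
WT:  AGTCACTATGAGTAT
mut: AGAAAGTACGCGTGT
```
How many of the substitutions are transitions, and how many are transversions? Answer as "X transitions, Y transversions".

2 transitions, 4 transversions

Mismatches (1-based):
site 3: T→A (pyrimidine→purine, transversion)
site 4: C→A (pyrimidine→purine, transversion)
site 6: C→G (pyrimidine→purine, transversion)
site 9: T→C (pyrimidine→pyrimidine, transition)
site 11: A→C (purine→pyrimidine, transversion)
site 14: A→G (purine→purine, transition)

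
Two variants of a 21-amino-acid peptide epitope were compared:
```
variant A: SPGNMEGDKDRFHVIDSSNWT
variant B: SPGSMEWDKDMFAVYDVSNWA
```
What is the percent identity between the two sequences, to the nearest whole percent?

67%

Mismatches at positions 4, 7, 11, 13, 15, 17, 21 (1-based): 7 of 21.
Identical positions: 14/21 = 66.67% → 67%.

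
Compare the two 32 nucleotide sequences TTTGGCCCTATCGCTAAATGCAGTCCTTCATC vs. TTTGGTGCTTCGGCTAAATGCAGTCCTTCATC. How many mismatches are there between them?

5

Mismatches (1-based): base 6: C→T; base 7: C→G; base 10: A→T; base 11: T→C; base 12: C→G.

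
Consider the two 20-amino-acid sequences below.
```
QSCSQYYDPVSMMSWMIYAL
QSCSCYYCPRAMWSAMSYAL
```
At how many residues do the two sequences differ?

Comparing position by position, 7 residues differ: 5 (Q/C), 8 (D/C), 10 (V/R), 11 (S/A), 13 (M/W), 15 (W/A), 17 (I/S).

7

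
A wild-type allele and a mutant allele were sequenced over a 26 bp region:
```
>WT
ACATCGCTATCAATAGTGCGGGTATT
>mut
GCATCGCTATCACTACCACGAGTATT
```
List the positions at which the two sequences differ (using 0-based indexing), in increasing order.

Scanning 0-based: 0: A/G; 12: A/C; 15: G/C; 16: T/C; 17: G/A; 20: G/A.

0, 12, 15, 16, 17, 20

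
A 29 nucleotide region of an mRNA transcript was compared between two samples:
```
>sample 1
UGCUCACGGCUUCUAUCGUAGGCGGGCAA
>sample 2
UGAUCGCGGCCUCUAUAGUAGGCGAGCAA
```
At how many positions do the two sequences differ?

5

Comparing position by position, 5 positions differ: 3 (C/A), 6 (A/G), 11 (U/C), 17 (C/A), 25 (G/A).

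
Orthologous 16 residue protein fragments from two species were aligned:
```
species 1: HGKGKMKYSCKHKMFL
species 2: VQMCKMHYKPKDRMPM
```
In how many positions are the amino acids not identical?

Comparing position by position, 11 positions differ: 1 (H/V), 2 (G/Q), 3 (K/M), 4 (G/C), 7 (K/H), 9 (S/K), 10 (C/P), 12 (H/D), 13 (K/R), 15 (F/P), 16 (L/M).

11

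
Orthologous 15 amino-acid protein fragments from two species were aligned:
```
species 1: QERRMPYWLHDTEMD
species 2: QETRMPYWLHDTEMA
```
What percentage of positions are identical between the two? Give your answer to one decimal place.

86.7%

2 positions differ (3, 15), so 13 of 15 match: 13/15 = 86.67%.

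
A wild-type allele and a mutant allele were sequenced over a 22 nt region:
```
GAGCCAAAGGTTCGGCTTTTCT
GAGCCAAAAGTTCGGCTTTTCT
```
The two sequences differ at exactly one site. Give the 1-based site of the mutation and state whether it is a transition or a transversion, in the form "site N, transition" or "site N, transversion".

site 9, transition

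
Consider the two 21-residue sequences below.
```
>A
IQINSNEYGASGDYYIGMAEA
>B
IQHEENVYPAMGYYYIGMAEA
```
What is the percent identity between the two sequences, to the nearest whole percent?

67%

Mismatches at positions 3, 4, 5, 7, 9, 11, 13 (1-based): 7 of 21.
Identical positions: 14/21 = 66.67% → 67%.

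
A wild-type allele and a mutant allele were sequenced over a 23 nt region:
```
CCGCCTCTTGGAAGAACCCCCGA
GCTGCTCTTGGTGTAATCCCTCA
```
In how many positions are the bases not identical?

9

Comparing position by position, 9 positions differ: 1 (C/G), 3 (G/T), 4 (C/G), 12 (A/T), 13 (A/G), 14 (G/T), 17 (C/T), 21 (C/T), 22 (G/C).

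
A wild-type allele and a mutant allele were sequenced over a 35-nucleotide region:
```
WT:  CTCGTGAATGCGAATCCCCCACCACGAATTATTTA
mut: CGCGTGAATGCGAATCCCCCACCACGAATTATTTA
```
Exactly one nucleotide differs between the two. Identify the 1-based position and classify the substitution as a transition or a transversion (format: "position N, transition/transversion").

position 2, transversion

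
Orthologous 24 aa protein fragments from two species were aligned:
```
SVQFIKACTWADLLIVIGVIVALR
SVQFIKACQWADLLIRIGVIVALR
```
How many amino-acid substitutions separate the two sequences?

2

The sequences differ at residues 9, 16 (1-based) — 2 in total.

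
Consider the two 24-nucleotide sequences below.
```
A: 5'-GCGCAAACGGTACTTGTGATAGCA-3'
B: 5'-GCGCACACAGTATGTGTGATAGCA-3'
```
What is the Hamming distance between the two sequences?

The sequences differ at positions 6, 9, 13, 14 (1-based) — 4 in total.

4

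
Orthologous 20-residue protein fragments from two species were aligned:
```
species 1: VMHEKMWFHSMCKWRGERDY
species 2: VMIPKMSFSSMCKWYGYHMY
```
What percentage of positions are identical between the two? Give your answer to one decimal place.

60.0%

8 positions differ (3, 4, 7, 9, 15, 17, 18, 19), so 12 of 20 match: 12/20 = 60%.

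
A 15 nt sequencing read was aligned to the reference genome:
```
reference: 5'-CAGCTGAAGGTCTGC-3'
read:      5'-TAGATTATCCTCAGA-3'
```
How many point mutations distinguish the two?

8

Comparing position by position, 8 bases differ: 1 (C/T), 4 (C/A), 6 (G/T), 8 (A/T), 9 (G/C), 10 (G/C), 13 (T/A), 15 (C/A).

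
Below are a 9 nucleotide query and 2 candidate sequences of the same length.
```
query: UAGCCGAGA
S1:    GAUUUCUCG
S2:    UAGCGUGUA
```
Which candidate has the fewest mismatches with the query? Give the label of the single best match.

S1 differs at 8 positions; S2 differs at 4 positions. The closest is S2.

S2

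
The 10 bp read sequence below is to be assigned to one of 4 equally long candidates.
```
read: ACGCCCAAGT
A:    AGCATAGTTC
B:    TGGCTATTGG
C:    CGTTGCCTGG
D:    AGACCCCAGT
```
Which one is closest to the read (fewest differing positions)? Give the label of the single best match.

D

A differs at 9 positions; B differs at 7 positions; C differs at 8 positions; D differs at 3 positions. The closest is D.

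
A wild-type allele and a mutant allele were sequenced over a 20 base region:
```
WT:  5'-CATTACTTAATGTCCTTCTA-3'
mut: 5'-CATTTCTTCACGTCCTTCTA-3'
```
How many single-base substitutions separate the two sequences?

3

Comparing position by position, 3 sites differ: 5 (A/T), 9 (A/C), 11 (T/C).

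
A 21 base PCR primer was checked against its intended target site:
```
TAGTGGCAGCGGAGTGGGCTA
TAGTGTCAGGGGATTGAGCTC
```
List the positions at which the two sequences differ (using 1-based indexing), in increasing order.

6, 10, 14, 17, 21

Scanning 1-based: 6: G/T; 10: C/G; 14: G/T; 17: G/A; 21: A/C.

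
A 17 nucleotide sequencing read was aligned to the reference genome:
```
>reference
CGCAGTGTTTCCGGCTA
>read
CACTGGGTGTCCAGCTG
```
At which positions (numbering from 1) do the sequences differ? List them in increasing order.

Scanning 1-based: 2: G/A; 4: A/T; 6: T/G; 9: T/G; 13: G/A; 17: A/G.

2, 4, 6, 9, 13, 17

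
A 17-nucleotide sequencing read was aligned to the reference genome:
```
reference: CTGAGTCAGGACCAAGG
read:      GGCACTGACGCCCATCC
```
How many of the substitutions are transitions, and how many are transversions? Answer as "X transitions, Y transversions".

Mismatches (1-based):
site 1: C→G (pyrimidine→purine, transversion)
site 2: T→G (pyrimidine→purine, transversion)
site 3: G→C (purine→pyrimidine, transversion)
site 5: G→C (purine→pyrimidine, transversion)
site 7: C→G (pyrimidine→purine, transversion)
site 9: G→C (purine→pyrimidine, transversion)
site 11: A→C (purine→pyrimidine, transversion)
site 15: A→T (purine→pyrimidine, transversion)
site 16: G→C (purine→pyrimidine, transversion)
site 17: G→C (purine→pyrimidine, transversion)

0 transitions, 10 transversions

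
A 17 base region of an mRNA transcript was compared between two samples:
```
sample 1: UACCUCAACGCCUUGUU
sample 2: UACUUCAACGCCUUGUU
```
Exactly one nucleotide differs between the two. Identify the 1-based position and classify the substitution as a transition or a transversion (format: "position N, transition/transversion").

position 4, transition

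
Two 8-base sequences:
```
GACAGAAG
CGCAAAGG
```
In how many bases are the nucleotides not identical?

4

Mismatches (1-based): base 1: G→C; base 2: A→G; base 5: G→A; base 7: A→G.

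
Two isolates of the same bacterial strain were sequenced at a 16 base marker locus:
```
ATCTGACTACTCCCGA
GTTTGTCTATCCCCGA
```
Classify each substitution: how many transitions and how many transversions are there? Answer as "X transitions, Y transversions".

4 transitions, 1 transversion

Mismatches (1-based):
position 1: A→G (purine→purine, transition)
position 3: C→T (pyrimidine→pyrimidine, transition)
position 6: A→T (purine→pyrimidine, transversion)
position 10: C→T (pyrimidine→pyrimidine, transition)
position 11: T→C (pyrimidine→pyrimidine, transition)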